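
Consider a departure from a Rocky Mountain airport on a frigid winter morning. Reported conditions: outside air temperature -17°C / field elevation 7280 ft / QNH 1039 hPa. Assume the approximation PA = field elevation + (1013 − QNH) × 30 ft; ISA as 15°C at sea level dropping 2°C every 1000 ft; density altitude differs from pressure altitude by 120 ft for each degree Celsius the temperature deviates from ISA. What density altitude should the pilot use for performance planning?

4220 ft

Pressure altitude = 7280 + (1013 − 1039) × 30 = 7280 + (-780) = 6500 ft.
ISA temperature at 6500 ft = 15 − 2 × (6500/1000) = 2°C.
ISA deviation = -17 − 2 = -19°C.
Density altitude = 6500 + 120 × (-19) = 4220 ft.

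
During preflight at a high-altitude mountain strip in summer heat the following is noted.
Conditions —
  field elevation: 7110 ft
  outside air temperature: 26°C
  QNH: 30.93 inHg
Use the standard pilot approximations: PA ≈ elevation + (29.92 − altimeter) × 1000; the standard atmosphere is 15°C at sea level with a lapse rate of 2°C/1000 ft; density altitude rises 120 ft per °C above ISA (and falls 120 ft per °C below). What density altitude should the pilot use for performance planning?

Pressure altitude = 7110 + (29.92 − 30.93) × 1000 = 7110 + (-1010) = 6100 ft.
ISA temperature at 6100 ft = 15 − 2 × (6100/1000) = 2.8°C.
ISA deviation = 26 − 2.8 = +23.2°C.
Density altitude = 6100 + 120 × (23.2) = 8884 ft.

8884 ft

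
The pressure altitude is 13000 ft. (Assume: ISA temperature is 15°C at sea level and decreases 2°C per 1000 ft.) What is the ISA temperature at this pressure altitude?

-11°C

ISA temperature = 15 − 2 × (13000/1000) = 15 − 26 = -11°C.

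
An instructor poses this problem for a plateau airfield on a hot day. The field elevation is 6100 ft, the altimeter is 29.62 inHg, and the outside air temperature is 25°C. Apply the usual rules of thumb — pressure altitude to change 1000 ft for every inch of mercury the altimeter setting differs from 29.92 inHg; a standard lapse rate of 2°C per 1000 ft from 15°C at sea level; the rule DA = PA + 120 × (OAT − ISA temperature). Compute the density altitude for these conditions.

Pressure altitude = 6100 + (29.92 − 29.62) × 1000 = 6100 + (+300) = 6400 ft.
ISA temperature at 6400 ft = 15 − 2 × (6400/1000) = 2.2°C.
ISA deviation = 25 − 2.2 = +22.8°C.
Density altitude = 6400 + 120 × (22.8) = 9136 ft.

9136 ft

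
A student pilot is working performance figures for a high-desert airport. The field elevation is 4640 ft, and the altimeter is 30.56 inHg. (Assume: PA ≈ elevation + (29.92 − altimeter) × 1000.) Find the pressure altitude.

Pressure correction = (29.92 − 30.56) × 1000 = -640 ft.
Pressure altitude = 4640 + (-640) = 4000 ft.

4000 ft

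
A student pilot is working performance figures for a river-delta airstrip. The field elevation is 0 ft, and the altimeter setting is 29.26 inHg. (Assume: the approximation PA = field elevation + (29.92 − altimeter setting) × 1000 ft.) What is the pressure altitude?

Pressure correction = (29.92 − 29.26) × 1000 = +660 ft.
Pressure altitude = 0 + (+660) = 660 ft.

660 ft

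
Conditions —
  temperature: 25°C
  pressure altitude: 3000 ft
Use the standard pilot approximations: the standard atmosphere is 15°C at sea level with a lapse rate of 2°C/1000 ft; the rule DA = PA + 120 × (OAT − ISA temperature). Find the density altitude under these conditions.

ISA temperature at 3000 ft = 15 − 2 × (3000/1000) = 9°C.
ISA deviation = 25 − 9 = +16°C.
Density altitude = 3000 + 120 × (16) = 3000 + (+1920) = 4920 ft.

4920 ft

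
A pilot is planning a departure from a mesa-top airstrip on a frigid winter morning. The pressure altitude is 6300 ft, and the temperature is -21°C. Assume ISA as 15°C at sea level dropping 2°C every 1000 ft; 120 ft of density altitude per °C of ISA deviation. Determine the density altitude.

ISA temperature at 6300 ft = 15 − 2 × (6300/1000) = 2.4°C.
ISA deviation = -21 − 2.4 = -23.4°C.
Density altitude = 6300 + 120 × (-23.4) = 6300 + (-2808) = 3492 ft.

3492 ft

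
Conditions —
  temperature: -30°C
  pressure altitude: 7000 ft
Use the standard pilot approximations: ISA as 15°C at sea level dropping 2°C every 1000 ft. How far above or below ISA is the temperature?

ISA temperature at 7000 ft = 15 − 2 × (7000/1000) = 1°C.
Deviation = OAT − ISA = -30 − 1 = -31°C.

ISA-31°C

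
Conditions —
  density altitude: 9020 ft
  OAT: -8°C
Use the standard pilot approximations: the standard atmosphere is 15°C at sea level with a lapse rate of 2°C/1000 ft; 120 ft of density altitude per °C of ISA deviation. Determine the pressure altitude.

DA = PA + 120 × (OAT − (15 − 2·PA/1000)) = PA + 120·OAT − 1800 + 0.24·PA = 1.24·PA + 120·OAT − 1800.
So 1.24·PA = 9020 − 120 × (-8) + 1800 = 11780.
PA = 11780 / 1.24 = 9500 ft.

9500 ft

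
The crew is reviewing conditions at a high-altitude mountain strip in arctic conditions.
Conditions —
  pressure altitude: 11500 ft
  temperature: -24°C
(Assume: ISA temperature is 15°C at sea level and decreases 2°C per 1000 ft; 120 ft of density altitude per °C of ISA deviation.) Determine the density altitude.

ISA temperature at 11500 ft = 15 − 2 × (11500/1000) = -8°C.
ISA deviation = -24 − (-8) = -16°C.
Density altitude = 11500 + 120 × (-16) = 11500 + (-1920) = 9580 ft.

9580 ft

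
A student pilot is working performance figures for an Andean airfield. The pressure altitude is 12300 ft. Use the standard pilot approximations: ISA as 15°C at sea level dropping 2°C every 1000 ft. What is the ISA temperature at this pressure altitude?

ISA temperature = 15 − 2 × (12300/1000) = 15 − 24.6 = -9.6°C.

-9.6°C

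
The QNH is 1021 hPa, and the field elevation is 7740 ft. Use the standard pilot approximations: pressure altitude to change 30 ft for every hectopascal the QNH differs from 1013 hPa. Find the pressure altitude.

Pressure correction = (1013 − 1021) × 30 = -240 ft.
Pressure altitude = 7740 + (-240) = 7500 ft.

7500 ft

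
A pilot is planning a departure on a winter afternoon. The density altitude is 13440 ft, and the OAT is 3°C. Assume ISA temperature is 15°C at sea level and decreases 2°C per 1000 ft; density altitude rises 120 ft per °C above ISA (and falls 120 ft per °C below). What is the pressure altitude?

DA = PA + 120 × (OAT − (15 − 2·PA/1000)) = PA + 120·OAT − 1800 + 0.24·PA = 1.24·PA + 120·OAT − 1800.
So 1.24·PA = 13440 − 120 × 3 + 1800 = 14880.
PA = 14880 / 1.24 = 12000 ft.

12000 ft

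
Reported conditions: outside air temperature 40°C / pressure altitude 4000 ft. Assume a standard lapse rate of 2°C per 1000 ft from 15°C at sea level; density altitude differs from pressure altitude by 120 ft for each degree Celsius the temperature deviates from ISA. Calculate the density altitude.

7960 ft

ISA temperature at 4000 ft = 15 − 2 × (4000/1000) = 7°C.
ISA deviation = 40 − 7 = +33°C.
Density altitude = 4000 + 120 × (33) = 4000 + (+3960) = 7960 ft.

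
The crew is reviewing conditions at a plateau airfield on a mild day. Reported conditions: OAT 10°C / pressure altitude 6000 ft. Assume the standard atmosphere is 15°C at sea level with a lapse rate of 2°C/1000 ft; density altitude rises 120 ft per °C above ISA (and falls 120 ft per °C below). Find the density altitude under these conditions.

ISA temperature at 6000 ft = 15 − 2 × (6000/1000) = 3°C.
ISA deviation = 10 − 3 = +7°C.
Density altitude = 6000 + 120 × (7) = 6000 + (+840) = 6840 ft.

6840 ft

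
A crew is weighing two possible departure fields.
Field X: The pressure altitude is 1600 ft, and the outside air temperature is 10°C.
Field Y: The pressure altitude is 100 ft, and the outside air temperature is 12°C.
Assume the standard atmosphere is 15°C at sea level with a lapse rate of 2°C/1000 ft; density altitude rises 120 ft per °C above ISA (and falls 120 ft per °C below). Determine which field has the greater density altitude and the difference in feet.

Field X: ISA temp = 11.8°C, deviation -1.8°C, DA = 1600 + 120 × (-1.8) = 1384 ft.
Field Y: ISA temp = 14.8°C, deviation -2.8°C, DA = 100 + 120 × (-2.8) = -236 ft.
Field X is higher by 1384 − (-236) = 1620 ft.

Field X by 1620 ft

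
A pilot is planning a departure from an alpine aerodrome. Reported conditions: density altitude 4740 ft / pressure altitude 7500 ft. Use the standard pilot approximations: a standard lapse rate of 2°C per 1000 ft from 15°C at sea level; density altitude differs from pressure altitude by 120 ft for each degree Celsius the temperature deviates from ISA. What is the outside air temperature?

Density altitude − pressure altitude = 4740 − 7500 = -2760 ft.
At 120 ft/°C that is an ISA deviation of -2760/120 = -23°C.
ISA temperature at 7500 ft = 15 − 2 × (7500/1000) = 0°C.
OAT = ISA + deviation = 0 + (-23) = -23°C.

-23°C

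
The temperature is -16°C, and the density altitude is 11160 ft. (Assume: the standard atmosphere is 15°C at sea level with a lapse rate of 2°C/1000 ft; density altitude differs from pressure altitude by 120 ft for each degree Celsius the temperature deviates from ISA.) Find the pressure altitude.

12000 ft

DA = PA + 120 × (OAT − (15 − 2·PA/1000)) = PA + 120·OAT − 1800 + 0.24·PA = 1.24·PA + 120·OAT − 1800.
So 1.24·PA = 11160 − 120 × (-16) + 1800 = 14880.
PA = 14880 / 1.24 = 12000 ft.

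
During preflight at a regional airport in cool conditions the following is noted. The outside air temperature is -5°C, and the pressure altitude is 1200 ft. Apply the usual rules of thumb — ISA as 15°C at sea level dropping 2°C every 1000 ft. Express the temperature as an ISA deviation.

ISA-17.6°C

ISA temperature at 1200 ft = 15 − 2 × (1200/1000) = 12.6°C.
Deviation = OAT − ISA = -5 − 12.6 = -17.6°C.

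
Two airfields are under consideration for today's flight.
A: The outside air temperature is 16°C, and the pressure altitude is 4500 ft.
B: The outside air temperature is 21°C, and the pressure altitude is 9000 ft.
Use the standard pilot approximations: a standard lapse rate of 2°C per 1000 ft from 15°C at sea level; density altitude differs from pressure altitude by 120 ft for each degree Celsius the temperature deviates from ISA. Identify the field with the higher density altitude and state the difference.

A: ISA temp = 6°C, deviation +10°C, DA = 4500 + 120 × 10 = 5700 ft.
B: ISA temp = -3°C, deviation +24°C, DA = 9000 + 120 × 24 = 11880 ft.
B is higher by 11880 − 5700 = 6180 ft.

B by 6180 ft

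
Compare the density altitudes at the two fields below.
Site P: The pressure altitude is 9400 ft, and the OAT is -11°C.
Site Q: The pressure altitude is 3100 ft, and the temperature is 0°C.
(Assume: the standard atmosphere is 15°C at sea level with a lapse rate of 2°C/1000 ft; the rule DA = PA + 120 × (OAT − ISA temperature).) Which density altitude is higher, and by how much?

Site P by 6492 ft

Site P: ISA temp = -3.8°C, deviation -7.2°C, DA = 9400 + 120 × (-7.2) = 8536 ft.
Site Q: ISA temp = 8.8°C, deviation -8.8°C, DA = 3100 + 120 × (-8.8) = 2044 ft.
Site P is higher by 8536 − 2044 = 6492 ft.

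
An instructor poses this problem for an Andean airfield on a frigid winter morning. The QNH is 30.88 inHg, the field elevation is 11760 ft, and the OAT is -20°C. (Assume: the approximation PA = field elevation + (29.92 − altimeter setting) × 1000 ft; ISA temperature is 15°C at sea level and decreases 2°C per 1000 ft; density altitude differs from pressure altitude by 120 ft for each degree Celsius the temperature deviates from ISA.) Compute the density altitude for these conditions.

Pressure altitude = 11760 + (29.92 − 30.88) × 1000 = 11760 + (-960) = 10800 ft.
ISA temperature at 10800 ft = 15 − 2 × (10800/1000) = -6.6°C.
ISA deviation = -20 − (-6.6) = -13.4°C.
Density altitude = 10800 + 120 × (-13.4) = 9192 ft.

9192 ft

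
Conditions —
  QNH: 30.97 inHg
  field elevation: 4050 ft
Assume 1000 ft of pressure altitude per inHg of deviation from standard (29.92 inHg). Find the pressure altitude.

Pressure correction = (29.92 − 30.97) × 1000 = -1050 ft.
Pressure altitude = 4050 + (-1050) = 3000 ft.

3000 ft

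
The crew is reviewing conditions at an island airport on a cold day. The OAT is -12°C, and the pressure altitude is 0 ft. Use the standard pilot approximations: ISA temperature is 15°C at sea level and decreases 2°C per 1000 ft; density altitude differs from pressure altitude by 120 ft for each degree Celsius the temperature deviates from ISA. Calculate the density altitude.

-3240 ft

ISA temperature at 0 ft = 15 − 2 × (0/1000) = 15°C.
ISA deviation = -12 − 15 = -27°C.
Density altitude = 0 + 120 × (-27) = 0 + (-3240) = -3240 ft.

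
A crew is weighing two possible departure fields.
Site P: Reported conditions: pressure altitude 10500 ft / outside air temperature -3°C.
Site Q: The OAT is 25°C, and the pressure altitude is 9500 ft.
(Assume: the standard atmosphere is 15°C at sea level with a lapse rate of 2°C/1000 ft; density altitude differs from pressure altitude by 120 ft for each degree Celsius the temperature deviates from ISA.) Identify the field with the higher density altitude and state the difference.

Site Q by 2120 ft

Site P: ISA temp = -6°C, deviation +3°C, DA = 10500 + 120 × 3 = 10860 ft.
Site Q: ISA temp = -4°C, deviation +29°C, DA = 9500 + 120 × 29 = 12980 ft.
Site Q is higher by 12980 − 10860 = 2120 ft.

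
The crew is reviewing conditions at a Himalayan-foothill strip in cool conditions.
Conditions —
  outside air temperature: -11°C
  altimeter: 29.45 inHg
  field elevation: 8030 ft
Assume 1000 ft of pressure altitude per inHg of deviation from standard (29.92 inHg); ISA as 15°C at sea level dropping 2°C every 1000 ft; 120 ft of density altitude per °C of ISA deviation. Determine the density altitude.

7420 ft

Pressure altitude = 8030 + (29.92 − 29.45) × 1000 = 8030 + (+470) = 8500 ft.
ISA temperature at 8500 ft = 15 − 2 × (8500/1000) = -2°C.
ISA deviation = -11 − (-2) = -9°C.
Density altitude = 8500 + 120 × (-9) = 7420 ft.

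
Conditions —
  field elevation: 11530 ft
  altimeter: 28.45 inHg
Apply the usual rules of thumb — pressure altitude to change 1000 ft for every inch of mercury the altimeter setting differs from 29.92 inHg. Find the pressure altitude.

Pressure correction = (29.92 − 28.45) × 1000 = +1470 ft.
Pressure altitude = 11530 + (+1470) = 13000 ft.

13000 ft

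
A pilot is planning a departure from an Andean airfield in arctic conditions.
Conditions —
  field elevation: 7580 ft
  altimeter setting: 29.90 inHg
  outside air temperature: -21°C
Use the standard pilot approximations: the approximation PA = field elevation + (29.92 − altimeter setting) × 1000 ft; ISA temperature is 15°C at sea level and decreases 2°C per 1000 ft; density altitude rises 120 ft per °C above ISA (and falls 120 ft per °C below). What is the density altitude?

5104 ft

Pressure altitude = 7580 + (29.92 − 29.90) × 1000 = 7580 + (+20) = 7600 ft.
ISA temperature at 7600 ft = 15 − 2 × (7600/1000) = -0.2°C.
ISA deviation = -21 − (-0.2) = -20.8°C.
Density altitude = 7600 + 120 × (-20.8) = 5104 ft.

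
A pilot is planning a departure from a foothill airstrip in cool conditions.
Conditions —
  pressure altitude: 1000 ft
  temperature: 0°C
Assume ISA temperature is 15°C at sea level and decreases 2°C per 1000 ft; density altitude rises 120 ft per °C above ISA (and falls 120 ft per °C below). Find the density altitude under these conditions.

ISA temperature at 1000 ft = 15 − 2 × (1000/1000) = 13°C.
ISA deviation = 0 − 13 = -13°C.
Density altitude = 1000 + 120 × (-13) = 1000 + (-1560) = -560 ft.

-560 ft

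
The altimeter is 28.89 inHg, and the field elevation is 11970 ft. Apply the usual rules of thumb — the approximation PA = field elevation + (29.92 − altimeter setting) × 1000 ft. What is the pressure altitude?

Pressure correction = (29.92 − 28.89) × 1000 = +1030 ft.
Pressure altitude = 11970 + (+1030) = 13000 ft.

13000 ft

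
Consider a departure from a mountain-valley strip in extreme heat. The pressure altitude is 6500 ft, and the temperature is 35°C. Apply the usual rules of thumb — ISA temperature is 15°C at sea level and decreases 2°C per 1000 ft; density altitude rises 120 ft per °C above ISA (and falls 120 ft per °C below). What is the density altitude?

ISA temperature at 6500 ft = 15 − 2 × (6500/1000) = 2°C.
ISA deviation = 35 − 2 = +33°C.
Density altitude = 6500 + 120 × (33) = 6500 + (+3960) = 10460 ft.

10460 ft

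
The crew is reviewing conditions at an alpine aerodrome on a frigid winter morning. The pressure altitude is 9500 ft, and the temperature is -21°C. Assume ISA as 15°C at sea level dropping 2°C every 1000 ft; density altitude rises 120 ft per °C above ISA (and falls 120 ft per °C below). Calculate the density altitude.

ISA temperature at 9500 ft = 15 − 2 × (9500/1000) = -4°C.
ISA deviation = -21 − (-4) = -17°C.
Density altitude = 9500 + 120 × (-17) = 9500 + (-2040) = 7460 ft.

7460 ft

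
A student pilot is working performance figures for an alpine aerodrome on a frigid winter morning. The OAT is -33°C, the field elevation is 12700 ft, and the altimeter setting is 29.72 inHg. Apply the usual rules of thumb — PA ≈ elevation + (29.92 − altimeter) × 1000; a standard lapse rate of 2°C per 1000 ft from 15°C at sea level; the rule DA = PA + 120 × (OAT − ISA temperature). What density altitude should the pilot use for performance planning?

Pressure altitude = 12700 + (29.92 − 29.72) × 1000 = 12700 + (+200) = 12900 ft.
ISA temperature at 12900 ft = 15 − 2 × (12900/1000) = -10.8°C.
ISA deviation = -33 − (-10.8) = -22.2°C.
Density altitude = 12900 + 120 × (-22.2) = 10236 ft.

10236 ft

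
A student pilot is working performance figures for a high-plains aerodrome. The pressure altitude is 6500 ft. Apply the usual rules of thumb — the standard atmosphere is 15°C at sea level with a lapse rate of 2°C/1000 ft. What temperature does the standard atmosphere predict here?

ISA temperature = 15 − 2 × (6500/1000) = 15 − 13 = 2°C.

2°C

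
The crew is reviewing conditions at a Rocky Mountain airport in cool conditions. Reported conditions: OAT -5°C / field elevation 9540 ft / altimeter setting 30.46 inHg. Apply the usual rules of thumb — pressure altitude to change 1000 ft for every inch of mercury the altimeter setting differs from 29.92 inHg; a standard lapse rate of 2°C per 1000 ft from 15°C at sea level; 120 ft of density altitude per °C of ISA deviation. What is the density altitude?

Pressure altitude = 9540 + (29.92 − 30.46) × 1000 = 9540 + (-540) = 9000 ft.
ISA temperature at 9000 ft = 15 − 2 × (9000/1000) = -3°C.
ISA deviation = -5 − (-3) = -2°C.
Density altitude = 9000 + 120 × (-2) = 8760 ft.

8760 ft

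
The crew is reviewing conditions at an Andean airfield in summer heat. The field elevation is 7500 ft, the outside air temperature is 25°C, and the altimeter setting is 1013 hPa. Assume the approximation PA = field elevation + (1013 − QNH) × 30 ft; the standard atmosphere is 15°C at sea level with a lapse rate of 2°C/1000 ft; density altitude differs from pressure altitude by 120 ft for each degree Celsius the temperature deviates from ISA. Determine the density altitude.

Pressure altitude = 7500 + (1013 − 1013) × 30 = 7500 + (0) = 7500 ft.
ISA temperature at 7500 ft = 15 − 2 × (7500/1000) = 0°C.
ISA deviation = 25 − 0 = +25°C.
Density altitude = 7500 + 120 × (25) = 10500 ft.

10500 ft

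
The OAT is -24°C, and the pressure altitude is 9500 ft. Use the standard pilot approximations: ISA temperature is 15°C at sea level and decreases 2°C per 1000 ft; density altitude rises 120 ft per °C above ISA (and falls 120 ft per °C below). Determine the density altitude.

7100 ft

ISA temperature at 9500 ft = 15 − 2 × (9500/1000) = -4°C.
ISA deviation = -24 − (-4) = -20°C.
Density altitude = 9500 + 120 × (-20) = 9500 + (-2400) = 7100 ft.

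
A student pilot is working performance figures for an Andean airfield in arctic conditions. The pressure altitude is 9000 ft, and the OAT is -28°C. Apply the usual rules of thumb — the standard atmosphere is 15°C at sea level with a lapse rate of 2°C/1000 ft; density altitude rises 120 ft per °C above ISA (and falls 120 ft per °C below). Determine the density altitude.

6000 ft

ISA temperature at 9000 ft = 15 − 2 × (9000/1000) = -3°C.
ISA deviation = -28 − (-3) = -25°C.
Density altitude = 9000 + 120 × (-25) = 9000 + (-3000) = 6000 ft.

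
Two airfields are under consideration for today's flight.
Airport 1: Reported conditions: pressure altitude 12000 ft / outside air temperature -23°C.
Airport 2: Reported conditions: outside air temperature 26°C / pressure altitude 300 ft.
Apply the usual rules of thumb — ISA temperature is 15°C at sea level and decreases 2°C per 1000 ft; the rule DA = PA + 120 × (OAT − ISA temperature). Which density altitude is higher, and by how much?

Airport 1 by 8628 ft

Airport 1: ISA temp = -9°C, deviation -14°C, DA = 12000 + 120 × (-14) = 10320 ft.
Airport 2: ISA temp = 14.4°C, deviation +11.6°C, DA = 300 + 120 × 11.6 = 1692 ft.
Airport 1 is higher by 10320 − 1692 = 8628 ft.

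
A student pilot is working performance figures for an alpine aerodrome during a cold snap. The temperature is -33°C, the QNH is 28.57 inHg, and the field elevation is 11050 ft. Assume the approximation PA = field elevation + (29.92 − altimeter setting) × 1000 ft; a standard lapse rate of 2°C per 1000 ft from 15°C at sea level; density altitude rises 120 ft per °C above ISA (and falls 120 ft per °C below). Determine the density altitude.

Pressure altitude = 11050 + (29.92 − 28.57) × 1000 = 11050 + (+1350) = 12400 ft.
ISA temperature at 12400 ft = 15 − 2 × (12400/1000) = -9.8°C.
ISA deviation = -33 − (-9.8) = -23.2°C.
Density altitude = 12400 + 120 × (-23.2) = 9616 ft.

9616 ft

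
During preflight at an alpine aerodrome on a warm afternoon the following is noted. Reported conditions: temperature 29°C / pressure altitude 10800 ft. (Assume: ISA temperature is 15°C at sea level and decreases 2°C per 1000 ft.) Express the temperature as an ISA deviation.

ISA temperature at 10800 ft = 15 − 2 × (10800/1000) = -6.6°C.
Deviation = OAT − ISA = 29 − (-6.6) = +35.6°C.

ISA+35.6°C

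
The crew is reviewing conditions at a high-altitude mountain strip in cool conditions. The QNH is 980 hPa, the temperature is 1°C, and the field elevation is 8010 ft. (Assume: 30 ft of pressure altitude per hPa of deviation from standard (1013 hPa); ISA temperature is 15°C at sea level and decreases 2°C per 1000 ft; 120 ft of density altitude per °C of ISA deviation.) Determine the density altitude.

Pressure altitude = 8010 + (1013 − 980) × 30 = 8010 + (+990) = 9000 ft.
ISA temperature at 9000 ft = 15 − 2 × (9000/1000) = -3°C.
ISA deviation = 1 − (-3) = +4°C.
Density altitude = 9000 + 120 × (4) = 9480 ft.

9480 ft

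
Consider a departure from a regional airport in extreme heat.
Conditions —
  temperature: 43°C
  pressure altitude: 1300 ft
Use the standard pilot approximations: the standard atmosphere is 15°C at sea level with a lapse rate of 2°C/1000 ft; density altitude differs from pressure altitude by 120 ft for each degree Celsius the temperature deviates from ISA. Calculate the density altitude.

4972 ft

ISA temperature at 1300 ft = 15 − 2 × (1300/1000) = 12.4°C.
ISA deviation = 43 − 12.4 = +30.6°C.
Density altitude = 1300 + 120 × (30.6) = 1300 + (+3672) = 4972 ft.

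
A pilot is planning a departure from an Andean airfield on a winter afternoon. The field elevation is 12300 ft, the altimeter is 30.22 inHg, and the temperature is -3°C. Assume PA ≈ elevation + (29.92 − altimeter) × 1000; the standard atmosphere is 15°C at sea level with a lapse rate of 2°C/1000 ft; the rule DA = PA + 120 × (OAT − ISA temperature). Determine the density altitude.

Pressure altitude = 12300 + (29.92 − 30.22) × 1000 = 12300 + (-300) = 12000 ft.
ISA temperature at 12000 ft = 15 − 2 × (12000/1000) = -9°C.
ISA deviation = -3 − (-9) = +6°C.
Density altitude = 12000 + 120 × (6) = 12720 ft.

12720 ft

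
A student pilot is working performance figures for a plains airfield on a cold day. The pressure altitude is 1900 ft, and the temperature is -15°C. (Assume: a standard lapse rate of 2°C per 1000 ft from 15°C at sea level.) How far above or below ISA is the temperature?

ISA-26.2°C

ISA temperature at 1900 ft = 15 − 2 × (1900/1000) = 11.2°C.
Deviation = OAT − ISA = -15 − 11.2 = -26.2°C.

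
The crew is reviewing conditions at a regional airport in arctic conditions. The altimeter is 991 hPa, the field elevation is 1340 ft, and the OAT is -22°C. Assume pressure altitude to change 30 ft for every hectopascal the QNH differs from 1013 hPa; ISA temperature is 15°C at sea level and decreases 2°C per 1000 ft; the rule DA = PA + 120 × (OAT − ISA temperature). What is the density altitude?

-1960 ft

Pressure altitude = 1340 + (1013 − 991) × 30 = 1340 + (+660) = 2000 ft.
ISA temperature at 2000 ft = 15 − 2 × (2000/1000) = 11°C.
ISA deviation = -22 − 11 = -33°C.
Density altitude = 2000 + 120 × (-33) = -1960 ft.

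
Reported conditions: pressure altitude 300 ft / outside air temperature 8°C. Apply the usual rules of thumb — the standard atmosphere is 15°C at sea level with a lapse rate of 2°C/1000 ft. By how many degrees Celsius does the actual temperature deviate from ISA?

ISA-6.4°C

ISA temperature at 300 ft = 15 − 2 × (300/1000) = 14.4°C.
Deviation = OAT − ISA = 8 − 14.4 = -6.4°C.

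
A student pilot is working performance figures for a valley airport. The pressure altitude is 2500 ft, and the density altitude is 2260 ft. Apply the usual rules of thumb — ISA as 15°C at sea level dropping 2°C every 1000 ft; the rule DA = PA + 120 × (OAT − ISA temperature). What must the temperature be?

8°C

Density altitude − pressure altitude = 2260 − 2500 = -240 ft.
At 120 ft/°C that is an ISA deviation of -240/120 = -2°C.
ISA temperature at 2500 ft = 15 − 2 × (2500/1000) = 10°C.
OAT = ISA + deviation = 10 + (-2) = 8°C.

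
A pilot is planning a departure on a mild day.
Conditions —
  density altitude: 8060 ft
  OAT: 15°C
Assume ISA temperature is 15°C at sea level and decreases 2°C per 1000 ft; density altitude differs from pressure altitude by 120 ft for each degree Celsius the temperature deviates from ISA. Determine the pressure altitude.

6500 ft

DA = PA + 120 × (OAT − (15 − 2·PA/1000)) = PA + 120·OAT − 1800 + 0.24·PA = 1.24·PA + 120·OAT − 1800.
So 1.24·PA = 8060 − 120 × 15 + 1800 = 8060.
PA = 8060 / 1.24 = 6500 ft.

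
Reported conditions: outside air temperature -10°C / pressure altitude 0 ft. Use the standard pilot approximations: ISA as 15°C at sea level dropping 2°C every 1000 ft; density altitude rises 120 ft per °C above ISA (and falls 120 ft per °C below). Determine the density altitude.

-3000 ft

ISA temperature at 0 ft = 15 − 2 × (0/1000) = 15°C.
ISA deviation = -10 − 15 = -25°C.
Density altitude = 0 + 120 × (-25) = 0 + (-3000) = -3000 ft.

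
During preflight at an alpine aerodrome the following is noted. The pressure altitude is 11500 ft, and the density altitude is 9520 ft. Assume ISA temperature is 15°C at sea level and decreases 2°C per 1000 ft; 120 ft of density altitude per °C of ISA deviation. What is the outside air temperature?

Density altitude − pressure altitude = 9520 − 11500 = -1980 ft.
At 120 ft/°C that is an ISA deviation of -1980/120 = -16.5°C.
ISA temperature at 11500 ft = 15 − 2 × (11500/1000) = -8°C.
OAT = ISA + deviation = -8 + (-16.5) = -24.5°C.

-24.5°C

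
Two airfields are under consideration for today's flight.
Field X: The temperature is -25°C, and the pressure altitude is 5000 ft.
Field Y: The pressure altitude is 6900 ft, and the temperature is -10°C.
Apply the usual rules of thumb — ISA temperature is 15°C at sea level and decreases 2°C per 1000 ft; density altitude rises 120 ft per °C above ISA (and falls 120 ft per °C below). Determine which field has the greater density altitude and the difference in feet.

Field Y by 4156 ft

Field X: ISA temp = 5°C, deviation -30°C, DA = 5000 + 120 × (-30) = 1400 ft.
Field Y: ISA temp = 1.2°C, deviation -11.2°C, DA = 6900 + 120 × (-11.2) = 5556 ft.
Field Y is higher by 5556 − 1400 = 4156 ft.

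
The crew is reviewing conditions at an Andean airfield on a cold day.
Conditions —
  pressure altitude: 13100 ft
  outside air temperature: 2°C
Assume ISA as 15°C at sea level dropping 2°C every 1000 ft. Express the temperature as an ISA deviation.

ISA+13.2°C

ISA temperature at 13100 ft = 15 − 2 × (13100/1000) = -11.2°C.
Deviation = OAT − ISA = 2 − (-11.2) = +13.2°C.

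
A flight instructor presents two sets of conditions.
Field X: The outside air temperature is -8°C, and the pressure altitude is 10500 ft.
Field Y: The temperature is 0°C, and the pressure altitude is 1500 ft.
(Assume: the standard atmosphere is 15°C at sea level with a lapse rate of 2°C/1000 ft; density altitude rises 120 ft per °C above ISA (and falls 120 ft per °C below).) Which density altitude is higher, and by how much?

Field X: ISA temp = -6°C, deviation -2°C, DA = 10500 + 120 × (-2) = 10260 ft.
Field Y: ISA temp = 12°C, deviation -12°C, DA = 1500 + 120 × (-12) = 60 ft.
Field X is higher by 10260 − 60 = 10200 ft.

Field X by 10200 ft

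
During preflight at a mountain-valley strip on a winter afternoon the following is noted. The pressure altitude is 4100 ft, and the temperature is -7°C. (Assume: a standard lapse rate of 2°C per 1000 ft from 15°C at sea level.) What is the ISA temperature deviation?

ISA temperature at 4100 ft = 15 − 2 × (4100/1000) = 6.8°C.
Deviation = OAT − ISA = -7 − 6.8 = -13.8°C.

ISA-13.8°C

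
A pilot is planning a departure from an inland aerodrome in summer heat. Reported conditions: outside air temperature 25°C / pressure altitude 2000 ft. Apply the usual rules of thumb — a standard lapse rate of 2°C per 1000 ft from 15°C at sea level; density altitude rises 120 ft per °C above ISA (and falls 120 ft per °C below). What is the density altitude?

3680 ft

ISA temperature at 2000 ft = 15 − 2 × (2000/1000) = 11°C.
ISA deviation = 25 − 11 = +14°C.
Density altitude = 2000 + 120 × (14) = 2000 + (+1680) = 3680 ft.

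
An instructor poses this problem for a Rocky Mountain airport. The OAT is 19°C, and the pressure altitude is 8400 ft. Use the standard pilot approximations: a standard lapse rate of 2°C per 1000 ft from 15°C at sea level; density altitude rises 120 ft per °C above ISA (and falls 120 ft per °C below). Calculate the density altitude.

10896 ft

ISA temperature at 8400 ft = 15 − 2 × (8400/1000) = -1.8°C.
ISA deviation = 19 − (-1.8) = +20.8°C.
Density altitude = 8400 + 120 × (20.8) = 8400 + (+2496) = 10896 ft.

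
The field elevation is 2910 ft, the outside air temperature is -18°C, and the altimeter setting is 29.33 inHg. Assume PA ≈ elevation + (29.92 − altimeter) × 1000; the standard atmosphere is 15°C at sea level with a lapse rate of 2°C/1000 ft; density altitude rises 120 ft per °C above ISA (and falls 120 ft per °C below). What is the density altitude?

Pressure altitude = 2910 + (29.92 − 29.33) × 1000 = 2910 + (+590) = 3500 ft.
ISA temperature at 3500 ft = 15 − 2 × (3500/1000) = 8°C.
ISA deviation = -18 − 8 = -26°C.
Density altitude = 3500 + 120 × (-26) = 380 ft.

380 ft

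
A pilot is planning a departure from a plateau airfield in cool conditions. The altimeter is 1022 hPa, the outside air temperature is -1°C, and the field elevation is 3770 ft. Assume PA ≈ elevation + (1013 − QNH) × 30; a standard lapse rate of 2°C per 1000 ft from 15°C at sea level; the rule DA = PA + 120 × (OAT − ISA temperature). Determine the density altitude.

2420 ft

Pressure altitude = 3770 + (1013 − 1022) × 30 = 3770 + (-270) = 3500 ft.
ISA temperature at 3500 ft = 15 − 2 × (3500/1000) = 8°C.
ISA deviation = -1 − 8 = -9°C.
Density altitude = 3500 + 120 × (-9) = 2420 ft.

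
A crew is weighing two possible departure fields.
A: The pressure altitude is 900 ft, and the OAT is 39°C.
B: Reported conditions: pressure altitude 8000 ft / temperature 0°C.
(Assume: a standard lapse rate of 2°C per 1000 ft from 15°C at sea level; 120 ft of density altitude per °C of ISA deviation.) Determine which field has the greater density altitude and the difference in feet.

A: ISA temp = 13.2°C, deviation +25.8°C, DA = 900 + 120 × 25.8 = 3996 ft.
B: ISA temp = -1°C, deviation +1°C, DA = 8000 + 120 × 1 = 8120 ft.
B is higher by 8120 − 3996 = 4124 ft.

B by 4124 ft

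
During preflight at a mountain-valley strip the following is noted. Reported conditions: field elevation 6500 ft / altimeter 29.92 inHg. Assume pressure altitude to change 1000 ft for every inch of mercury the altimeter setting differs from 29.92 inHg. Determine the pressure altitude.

Pressure correction = (29.92 − 29.92) × 1000 = 0 ft.
Pressure altitude = 6500 + (0) = 6500 ft.

6500 ft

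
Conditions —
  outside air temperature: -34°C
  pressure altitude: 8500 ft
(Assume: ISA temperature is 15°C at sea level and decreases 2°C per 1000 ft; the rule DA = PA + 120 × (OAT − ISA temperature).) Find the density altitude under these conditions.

4660 ft

ISA temperature at 8500 ft = 15 − 2 × (8500/1000) = -2°C.
ISA deviation = -34 − (-2) = -32°C.
Density altitude = 8500 + 120 × (-32) = 8500 + (-3840) = 4660 ft.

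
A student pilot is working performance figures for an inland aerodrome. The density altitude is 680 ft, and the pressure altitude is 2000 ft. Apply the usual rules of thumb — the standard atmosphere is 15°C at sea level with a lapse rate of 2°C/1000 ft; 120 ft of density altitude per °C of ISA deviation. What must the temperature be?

Density altitude − pressure altitude = 680 − 2000 = -1320 ft.
At 120 ft/°C that is an ISA deviation of -1320/120 = -11°C.
ISA temperature at 2000 ft = 15 − 2 × (2000/1000) = 11°C.
OAT = ISA + deviation = 11 + (-11) = 0°C.

0°C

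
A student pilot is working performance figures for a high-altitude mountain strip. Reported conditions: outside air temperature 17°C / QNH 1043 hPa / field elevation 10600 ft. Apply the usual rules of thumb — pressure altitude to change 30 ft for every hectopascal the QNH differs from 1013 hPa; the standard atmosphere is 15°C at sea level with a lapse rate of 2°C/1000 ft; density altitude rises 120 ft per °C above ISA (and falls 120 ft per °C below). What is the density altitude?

12268 ft

Pressure altitude = 10600 + (1013 − 1043) × 30 = 10600 + (-900) = 9700 ft.
ISA temperature at 9700 ft = 15 − 2 × (9700/1000) = -4.4°C.
ISA deviation = 17 − (-4.4) = +21.4°C.
Density altitude = 9700 + 120 × (21.4) = 12268 ft.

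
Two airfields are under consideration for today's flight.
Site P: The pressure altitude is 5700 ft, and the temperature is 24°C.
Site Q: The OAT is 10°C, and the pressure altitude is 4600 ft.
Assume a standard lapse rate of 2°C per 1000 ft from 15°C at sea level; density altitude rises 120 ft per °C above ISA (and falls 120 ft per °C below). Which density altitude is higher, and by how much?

Site P: ISA temp = 3.6°C, deviation +20.4°C, DA = 5700 + 120 × 20.4 = 8148 ft.
Site Q: ISA temp = 5.8°C, deviation +4.2°C, DA = 4600 + 120 × 4.2 = 5104 ft.
Site P is higher by 8148 − 5104 = 3044 ft.

Site P by 3044 ft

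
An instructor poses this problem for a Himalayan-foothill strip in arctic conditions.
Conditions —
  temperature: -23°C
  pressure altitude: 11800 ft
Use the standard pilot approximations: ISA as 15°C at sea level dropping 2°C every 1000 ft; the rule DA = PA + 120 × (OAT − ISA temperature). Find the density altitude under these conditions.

ISA temperature at 11800 ft = 15 − 2 × (11800/1000) = -8.6°C.
ISA deviation = -23 − (-8.6) = -14.4°C.
Density altitude = 11800 + 120 × (-14.4) = 11800 + (-1728) = 10072 ft.

10072 ft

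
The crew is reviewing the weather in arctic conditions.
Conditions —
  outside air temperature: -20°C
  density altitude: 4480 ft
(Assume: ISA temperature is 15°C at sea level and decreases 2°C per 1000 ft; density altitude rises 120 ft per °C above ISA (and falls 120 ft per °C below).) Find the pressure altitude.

DA = PA + 120 × (OAT − (15 − 2·PA/1000)) = PA + 120·OAT − 1800 + 0.24·PA = 1.24·PA + 120·OAT − 1800.
So 1.24·PA = 4480 − 120 × (-20) + 1800 = 8680.
PA = 8680 / 1.24 = 7000 ft.

7000 ft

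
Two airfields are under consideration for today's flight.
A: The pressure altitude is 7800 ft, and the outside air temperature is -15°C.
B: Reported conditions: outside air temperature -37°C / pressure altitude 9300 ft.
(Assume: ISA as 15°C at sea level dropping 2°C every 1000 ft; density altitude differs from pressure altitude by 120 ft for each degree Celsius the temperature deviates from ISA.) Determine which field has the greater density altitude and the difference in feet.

A by 780 ft

A: ISA temp = -0.6°C, deviation -14.4°C, DA = 7800 + 120 × (-14.4) = 6072 ft.
B: ISA temp = -3.6°C, deviation -33.4°C, DA = 9300 + 120 × (-33.4) = 5292 ft.
A is higher by 6072 − 5292 = 780 ft.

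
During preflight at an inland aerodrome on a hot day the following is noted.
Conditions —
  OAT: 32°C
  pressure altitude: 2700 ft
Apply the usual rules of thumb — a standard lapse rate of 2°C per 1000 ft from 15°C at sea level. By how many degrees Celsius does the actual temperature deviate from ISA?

ISA+22.4°C

ISA temperature at 2700 ft = 15 − 2 × (2700/1000) = 9.6°C.
Deviation = OAT − ISA = 32 − 9.6 = +22.4°C.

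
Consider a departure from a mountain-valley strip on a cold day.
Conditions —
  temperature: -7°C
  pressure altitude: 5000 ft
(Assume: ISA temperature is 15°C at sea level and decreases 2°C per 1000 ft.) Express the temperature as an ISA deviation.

ISA temperature at 5000 ft = 15 − 2 × (5000/1000) = 5°C.
Deviation = OAT − ISA = -7 − 5 = -12°C.

ISA-12°C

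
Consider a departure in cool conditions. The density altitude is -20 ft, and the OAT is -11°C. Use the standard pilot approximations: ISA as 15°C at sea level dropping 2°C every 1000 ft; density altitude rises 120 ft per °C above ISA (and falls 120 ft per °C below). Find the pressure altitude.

2500 ft

DA = PA + 120 × (OAT − (15 − 2·PA/1000)) = PA + 120·OAT − 1800 + 0.24·PA = 1.24·PA + 120·OAT − 1800.
So 1.24·PA = -20 − 120 × (-11) + 1800 = 3100.
PA = 3100 / 1.24 = 2500 ft.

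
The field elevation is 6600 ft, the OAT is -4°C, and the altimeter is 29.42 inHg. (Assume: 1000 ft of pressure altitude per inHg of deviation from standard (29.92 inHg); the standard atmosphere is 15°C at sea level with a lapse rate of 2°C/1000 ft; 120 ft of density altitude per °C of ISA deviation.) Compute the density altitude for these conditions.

Pressure altitude = 6600 + (29.92 − 29.42) × 1000 = 6600 + (+500) = 7100 ft.
ISA temperature at 7100 ft = 15 − 2 × (7100/1000) = 0.8°C.
ISA deviation = -4 − 0.8 = -4.8°C.
Density altitude = 7100 + 120 × (-4.8) = 6524 ft.

6524 ft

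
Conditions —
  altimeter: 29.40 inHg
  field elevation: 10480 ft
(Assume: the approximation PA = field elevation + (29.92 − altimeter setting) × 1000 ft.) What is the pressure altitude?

Pressure correction = (29.92 − 29.40) × 1000 = +520 ft.
Pressure altitude = 10480 + (+520) = 11000 ft.

11000 ft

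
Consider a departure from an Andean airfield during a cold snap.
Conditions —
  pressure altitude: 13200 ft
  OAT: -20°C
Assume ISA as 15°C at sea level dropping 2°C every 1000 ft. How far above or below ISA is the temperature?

ISA-8.6°C

ISA temperature at 13200 ft = 15 − 2 × (13200/1000) = -11.4°C.
Deviation = OAT − ISA = -20 − (-11.4) = -8.6°C.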